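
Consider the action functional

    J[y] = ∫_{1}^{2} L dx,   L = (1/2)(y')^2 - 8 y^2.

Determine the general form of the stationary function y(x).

The Lagrangian is L = (1/2)(y')^2 - 8 y^2.
∂L/∂y = -16y.
∂L/∂y' = y'.
The Euler-Lagrange equation d/dx(∂L/∂y') − ∂L/∂y = 0 becomes:
    y'' + 16 y = 0
General solution: y(x) = A sin(4x) + B cos(4x), where A and B are arbitrary constants fixed by the endpoint conditions.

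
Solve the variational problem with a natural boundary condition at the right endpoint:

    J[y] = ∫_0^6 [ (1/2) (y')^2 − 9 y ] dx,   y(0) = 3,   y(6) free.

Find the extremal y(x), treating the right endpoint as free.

The Lagrangian L = (1/2) (y')^2 − 9 y gives
    ∂L/∂y = −9,   ∂L/∂y' = y'.
Euler-Lagrange: d/dx(y') − (−9) = 0, i.e. y'' + 9 = 0, so
    y(x) = −(9/2) x^2 + C1 x + C2.
Fixed left endpoint y(0) = 3 ⇒ C2 = 3.
The right endpoint x = 6 is free, so the natural (transversality) condition is ∂L/∂y' |_{x=6} = 0, i.e. y'(6) = 0.
Compute y'(x) = −9 x + C1, so y'(6) = −54 + C1 = 0 ⇒ C1 = 54.
Therefore the extremal is
    y(x) = −(9/2) x^2 + 54 x + 3.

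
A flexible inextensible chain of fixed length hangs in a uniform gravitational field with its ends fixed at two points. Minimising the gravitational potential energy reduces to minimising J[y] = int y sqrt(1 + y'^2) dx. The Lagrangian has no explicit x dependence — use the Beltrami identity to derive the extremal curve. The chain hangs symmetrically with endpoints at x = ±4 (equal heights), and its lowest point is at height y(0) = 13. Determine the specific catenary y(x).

The Lagrangian L(y, y') = y sqrt(1 + y'^2) has no explicit x dependence, so the Beltrami identity applies:
    L − y' ∂L/∂y' = C.
Compute ∂L/∂y' = y · y' / sqrt(1 + y'^2). Then
    L − y' ∂L/∂y'
    = y sqrt(1 + y'^2) − y · y'^2 / sqrt(1 + y'^2)
    = y (1 + y'^2 − y'^2) / sqrt(1 + y'^2)
    = y / sqrt(1 + y'^2) = C.
Squaring gives y^2 = C^2 (1 + y'^2), i.e.
    y'^2 = y^2 / C^2 − 1.
Separating variables,
    dy / sqrt(y^2 − C^2) = dx / C,
and integrating gives arccosh(y / C) = (x − a)/C, so
    y(x) = C cosh((x − a)/C),
the catenary. The constants C and a are fixed by the two endpoint conditions (and, for the hanging-chain problem, the length constraint selects C).
Now fit the given data. The endpoints x = ±4 are symmetric at equal height, so the catenary is even about its minimum: a = 0 and y(x) = C cosh(x/C). The lowest point is y(0) = C cosh(0) = C, and we are told y(0) = 13, so C = 13. Therefore
    y(x) = 13 cosh(x/13),
and at the endpoints
    y(±4) = 13 cosh(4/13).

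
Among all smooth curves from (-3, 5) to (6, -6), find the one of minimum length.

Arc-length functional: J[y] = ∫ sqrt(1 + (y')^2) dx.
Lagrangian L = sqrt(1 + (y')^2) has no explicit y dependence, so ∂L/∂y = 0 and the Euler-Lagrange equation gives
    d/dx( y' / sqrt(1 + (y')^2) ) = 0  ⇒  y' / sqrt(1 + (y')^2) = const.
Hence y' is constant, so y(x) is affine.
Fitting the endpoints (-3, 5) and (6, -6):
    slope m = ((-6) − 5) / (6 − (-3)) = -11/9,
    intercept c = 5 − m·(-3) = 4/3.
Extremal: y(x) = (-11/9) x + 4/3.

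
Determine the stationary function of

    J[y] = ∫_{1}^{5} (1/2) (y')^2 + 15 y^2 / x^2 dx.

The Lagrangian is L = (1/2) (y')^2 + 15 y^2 / x^2.
Compute ∂L/∂y = 30y/x^2, ∂L/∂y' = y'.
The Euler-Lagrange equation d/dx(∂L/∂y') − ∂L/∂y = 0 reduces to
    y'' − 30/x^2 · y = 0  (x > 0).
Its general solution is
    y(x) = A x^6 + B x^(-5),
with A, B fixed by the endpoint conditions.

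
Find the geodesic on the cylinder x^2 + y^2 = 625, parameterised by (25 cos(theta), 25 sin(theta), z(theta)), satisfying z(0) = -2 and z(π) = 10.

Parameterise the cylinder of radius R = 25 as
    r(θ) = (25 cos θ, 25 sin θ, z(θ)).
The arc-length element is
    ds = sqrt(625 + (dz/dθ)^2) dθ,
so the Lagrangian is L = sqrt(625 + z'^2).
L depends on z' only, not on z or θ, so ∂L/∂z = 0 and
    ∂L/∂z' = z' / sqrt(625 + z'^2).
The Euler-Lagrange equation gives
    d/dθ( z' / sqrt(625 + z'^2) ) = 0,
so z' is constant. Integrating once:
    z(θ) = a θ + b,
a helix on the cylinder (a straight line when the cylinder is unrolled). The constants a, b are determined by the endpoint conditions.
With endpoint conditions z(0) = -2 and z(π) = 10: from z(0) = b we get b = -2, and a·π + -2 = 10 gives a = 12/π, so
    z(θ) = (12/π) θ − 2.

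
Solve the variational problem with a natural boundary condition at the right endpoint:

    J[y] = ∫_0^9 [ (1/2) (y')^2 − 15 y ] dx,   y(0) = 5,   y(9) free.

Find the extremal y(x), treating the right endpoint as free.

The Lagrangian L = (1/2) (y')^2 − 15 y gives
    ∂L/∂y = −15,   ∂L/∂y' = y'.
Euler-Lagrange: d/dx(y') − (−15) = 0, i.e. y'' + 15 = 0, so
    y(x) = −(15/2) x^2 + C1 x + C2.
Fixed left endpoint y(0) = 5 ⇒ C2 = 5.
The right endpoint x = 9 is free, so the natural (transversality) condition is ∂L/∂y' |_{x=9} = 0, i.e. y'(9) = 0.
Compute y'(x) = −15 x + C1, so y'(9) = −135 + C1 = 0 ⇒ C1 = 135.
Therefore the extremal is
    y(x) = −(15/2) x^2 + 135 x + 5.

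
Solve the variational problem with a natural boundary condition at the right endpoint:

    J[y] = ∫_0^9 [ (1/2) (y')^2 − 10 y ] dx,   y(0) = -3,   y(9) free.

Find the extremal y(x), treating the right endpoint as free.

The Lagrangian L = (1/2) (y')^2 − 10 y gives
    ∂L/∂y = −10,   ∂L/∂y' = y'.
Euler-Lagrange: d/dx(y') − (−10) = 0, i.e. y'' + 10 = 0, so
    y(x) = −(10/2) x^2 + C1 x + C2.
Fixed left endpoint y(0) = -3 ⇒ C2 = -3.
The right endpoint x = 9 is free, so the natural (transversality) condition is ∂L/∂y' |_{x=9} = 0, i.e. y'(9) = 0.
Compute y'(x) = −10 x + C1, so y'(9) = −90 + C1 = 0 ⇒ C1 = 90.
Therefore the extremal is
    y(x) = −5 x^2 + 90 x − 3.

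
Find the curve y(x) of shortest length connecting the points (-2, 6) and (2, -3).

Arc-length functional: J[y] = ∫ sqrt(1 + (y')^2) dx.
Lagrangian L = sqrt(1 + (y')^2) has no explicit y dependence, so ∂L/∂y = 0 and the Euler-Lagrange equation gives
    d/dx( y' / sqrt(1 + (y')^2) ) = 0  ⇒  y' / sqrt(1 + (y')^2) = const.
Hence y' is constant, so y(x) is affine.
Fitting the endpoints (-2, 6) and (2, -3):
    slope m = ((-3) − 6) / (2 − (-2)) = -9/4,
    intercept c = 6 − m·(-2) = 3/2.
Extremal: y(x) = (-9/4) x + 3/2.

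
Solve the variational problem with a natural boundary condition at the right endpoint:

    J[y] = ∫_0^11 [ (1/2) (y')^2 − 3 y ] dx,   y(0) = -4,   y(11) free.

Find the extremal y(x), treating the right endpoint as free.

The Lagrangian L = (1/2) (y')^2 − 3 y gives
    ∂L/∂y = −3,   ∂L/∂y' = y'.
Euler-Lagrange: d/dx(y') − (−3) = 0, i.e. y'' + 3 = 0, so
    y(x) = −(3/2) x^2 + C1 x + C2.
Fixed left endpoint y(0) = -4 ⇒ C2 = -4.
The right endpoint x = 11 is free, so the natural (transversality) condition is ∂L/∂y' |_{x=11} = 0, i.e. y'(11) = 0.
Compute y'(x) = −3 x + C1, so y'(11) = −33 + C1 = 0 ⇒ C1 = 33.
Therefore the extremal is
    y(x) = −(3/2) x^2 + 33 x − 4.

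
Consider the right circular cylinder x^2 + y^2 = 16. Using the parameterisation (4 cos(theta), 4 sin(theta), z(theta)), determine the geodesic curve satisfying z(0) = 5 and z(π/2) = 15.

Parameterise the cylinder of radius R = 4 as
    r(θ) = (4 cos θ, 4 sin θ, z(θ)).
The arc-length element is
    ds = sqrt(16 + (dz/dθ)^2) dθ,
so the Lagrangian is L = sqrt(16 + z'^2).
L depends on z' only, not on z or θ, so ∂L/∂z = 0 and
    ∂L/∂z' = z' / sqrt(16 + z'^2).
The Euler-Lagrange equation gives
    d/dθ( z' / sqrt(16 + z'^2) ) = 0,
so z' is constant. Integrating once:
    z(θ) = a θ + b,
a helix on the cylinder (a straight line when the cylinder is unrolled). The constants a, b are determined by the endpoint conditions.
With endpoint conditions z(0) = 5 and z(π/2) = 15: from z(0) = b we get b = 5, and a·π/2 + 5 = 15 gives a = 20/π, so
    z(θ) = (20/π) θ + 5.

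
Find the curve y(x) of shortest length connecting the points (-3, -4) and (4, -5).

Arc-length functional: J[y] = ∫ sqrt(1 + (y')^2) dx.
Lagrangian L = sqrt(1 + (y')^2) has no explicit y dependence, so ∂L/∂y = 0 and the Euler-Lagrange equation gives
    d/dx( y' / sqrt(1 + (y')^2) ) = 0  ⇒  y' / sqrt(1 + (y')^2) = const.
Hence y' is constant, so y(x) is affine.
Fitting the endpoints (-3, -4) and (4, -5):
    slope m = ((-5) − (-4)) / (4 − (-3)) = -1/7,
    intercept c = (-4) − m·(-3) = -31/7.
Extremal: y(x) = (-1/7) x - 31/7.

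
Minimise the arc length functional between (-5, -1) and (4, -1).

Arc-length functional: J[y] = ∫ sqrt(1 + (y')^2) dx.
Lagrangian L = sqrt(1 + (y')^2) has no explicit y dependence, so ∂L/∂y = 0 and the Euler-Lagrange equation gives
    d/dx( y' / sqrt(1 + (y')^2) ) = 0  ⇒  y' / sqrt(1 + (y')^2) = const.
Hence y' is constant, so y(x) is affine.
Fitting the endpoints (-5, -1) and (4, -1):
    slope m = ((-1) − (-1)) / (4 − (-5)) = 0,
    intercept c = (-1) − m·(-5) = -1.
Extremal: y(x) = -1.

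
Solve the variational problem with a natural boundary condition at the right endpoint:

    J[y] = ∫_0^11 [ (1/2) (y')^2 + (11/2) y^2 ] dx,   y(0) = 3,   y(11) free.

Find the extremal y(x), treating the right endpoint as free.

The Lagrangian L = (1/2) (y')^2 + (11/2) y^2 gives
    ∂L/∂y = 11 y,   ∂L/∂y' = y'.
Euler-Lagrange: y'' − 11 y = 0.
With k = sqrt(11), the general solution is
    y(x) = A cosh(sqrt(11) x) + B sinh(sqrt(11) x).
Fixed left endpoint y(0) = 3 ⇒ A = 3.
The right endpoint x = 11 is free, so the natural (transversality) condition is ∂L/∂y' |_{x=11} = 0, i.e. y'(11) = 0.
Compute y'(x) = A k sinh(k x) + B k cosh(k x), so
    y'(11) = A k sinh(k·11) + B k cosh(k·11) = 0
    ⇒ B = −A tanh(k·11) = − 3 tanh(sqrt(11)·11).
Therefore the extremal is
    y(x) = 3 cosh(sqrt(11) x) − 3 tanh(sqrt(11)·11) sinh(sqrt(11) x).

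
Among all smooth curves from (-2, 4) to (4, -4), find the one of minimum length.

Arc-length functional: J[y] = ∫ sqrt(1 + (y')^2) dx.
Lagrangian L = sqrt(1 + (y')^2) has no explicit y dependence, so ∂L/∂y = 0 and the Euler-Lagrange equation gives
    d/dx( y' / sqrt(1 + (y')^2) ) = 0  ⇒  y' / sqrt(1 + (y')^2) = const.
Hence y' is constant, so y(x) is affine.
Fitting the endpoints (-2, 4) and (4, -4):
    slope m = ((-4) − 4) / (4 − (-2)) = -4/3,
    intercept c = 4 − m·(-2) = 4/3.
Extremal: y(x) = (-4/3) x + 4/3.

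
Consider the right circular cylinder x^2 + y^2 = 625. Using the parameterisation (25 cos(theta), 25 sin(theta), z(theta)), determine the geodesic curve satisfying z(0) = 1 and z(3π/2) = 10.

Parameterise the cylinder of radius R = 25 as
    r(θ) = (25 cos θ, 25 sin θ, z(θ)).
The arc-length element is
    ds = sqrt(625 + (dz/dθ)^2) dθ,
so the Lagrangian is L = sqrt(625 + z'^2).
L depends on z' only, not on z or θ, so ∂L/∂z = 0 and
    ∂L/∂z' = z' / sqrt(625 + z'^2).
The Euler-Lagrange equation gives
    d/dθ( z' / sqrt(625 + z'^2) ) = 0,
so z' is constant. Integrating once:
    z(θ) = a θ + b,
a helix on the cylinder (a straight line when the cylinder is unrolled). The constants a, b are determined by the endpoint conditions.
With endpoint conditions z(0) = 1 and z(3π/2) = 10: from z(0) = b we get b = 1, and a·3π/2 + 1 = 10 gives a = 6/π, so
    z(θ) = (6/π) θ + 1.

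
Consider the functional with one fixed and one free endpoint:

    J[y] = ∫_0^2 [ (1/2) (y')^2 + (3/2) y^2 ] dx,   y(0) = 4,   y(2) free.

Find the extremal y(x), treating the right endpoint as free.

The Lagrangian L = (1/2) (y')^2 + (3/2) y^2 gives
    ∂L/∂y = 3 y,   ∂L/∂y' = y'.
Euler-Lagrange: y'' − 3 y = 0.
With k = sqrt(3), the general solution is
    y(x) = A cosh(sqrt(3) x) + B sinh(sqrt(3) x).
Fixed left endpoint y(0) = 4 ⇒ A = 4.
The right endpoint x = 2 is free, so the natural (transversality) condition is ∂L/∂y' |_{x=2} = 0, i.e. y'(2) = 0.
Compute y'(x) = A k sinh(k x) + B k cosh(k x), so
    y'(2) = A k sinh(k·2) + B k cosh(k·2) = 0
    ⇒ B = −A tanh(k·2) = − 4 tanh(sqrt(3)·2).
Therefore the extremal is
    y(x) = 4 cosh(sqrt(3) x) − 4 tanh(sqrt(3)·2) sinh(sqrt(3) x).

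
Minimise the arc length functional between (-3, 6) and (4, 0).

Arc-length functional: J[y] = ∫ sqrt(1 + (y')^2) dx.
Lagrangian L = sqrt(1 + (y')^2) has no explicit y dependence, so ∂L/∂y = 0 and the Euler-Lagrange equation gives
    d/dx( y' / sqrt(1 + (y')^2) ) = 0  ⇒  y' / sqrt(1 + (y')^2) = const.
Hence y' is constant, so y(x) is affine.
Fitting the endpoints (-3, 6) and (4, 0):
    slope m = (0 − 6) / (4 − (-3)) = -6/7,
    intercept c = 6 − m·(-3) = 24/7.
Extremal: y(x) = (-6/7) x + 24/7.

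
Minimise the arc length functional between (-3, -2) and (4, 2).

Arc-length functional: J[y] = ∫ sqrt(1 + (y')^2) dx.
Lagrangian L = sqrt(1 + (y')^2) has no explicit y dependence, so ∂L/∂y = 0 and the Euler-Lagrange equation gives
    d/dx( y' / sqrt(1 + (y')^2) ) = 0  ⇒  y' / sqrt(1 + (y')^2) = const.
Hence y' is constant, so y(x) is affine.
Fitting the endpoints (-3, -2) and (4, 2):
    slope m = (2 − (-2)) / (4 − (-3)) = 4/7,
    intercept c = (-2) − m·(-3) = -2/7.
Extremal: y(x) = (4/7) x - 2/7.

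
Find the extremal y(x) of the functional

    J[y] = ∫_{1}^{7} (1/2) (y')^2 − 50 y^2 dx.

The Lagrangian is L = (1/2) (y')^2 − 50 y^2.
Compute ∂L/∂y = -100y, ∂L/∂y' = y'.
The Euler-Lagrange equation d/dx(∂L/∂y') − ∂L/∂y = 0 reduces to
    y'' + 100 y = 0.
Its general solution is
    y(x) = A sin(10x) + B cos(10x),
with A, B fixed by the endpoint conditions.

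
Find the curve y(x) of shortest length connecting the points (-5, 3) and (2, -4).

Arc-length functional: J[y] = ∫ sqrt(1 + (y')^2) dx.
Lagrangian L = sqrt(1 + (y')^2) has no explicit y dependence, so ∂L/∂y = 0 and the Euler-Lagrange equation gives
    d/dx( y' / sqrt(1 + (y')^2) ) = 0  ⇒  y' / sqrt(1 + (y')^2) = const.
Hence y' is constant, so y(x) is affine.
Fitting the endpoints (-5, 3) and (2, -4):
    slope m = ((-4) − 3) / (2 − (-5)) = -1,
    intercept c = 3 − m·(-5) = -2.
Extremal: y(x) = -x - 2.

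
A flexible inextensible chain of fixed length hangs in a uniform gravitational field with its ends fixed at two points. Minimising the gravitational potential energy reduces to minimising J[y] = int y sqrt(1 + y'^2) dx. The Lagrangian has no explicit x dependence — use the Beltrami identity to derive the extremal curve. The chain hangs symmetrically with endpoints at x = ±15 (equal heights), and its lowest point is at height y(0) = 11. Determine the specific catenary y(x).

The Lagrangian L(y, y') = y sqrt(1 + y'^2) has no explicit x dependence, so the Beltrami identity applies:
    L − y' ∂L/∂y' = C.
Compute ∂L/∂y' = y · y' / sqrt(1 + y'^2). Then
    L − y' ∂L/∂y'
    = y sqrt(1 + y'^2) − y · y'^2 / sqrt(1 + y'^2)
    = y (1 + y'^2 − y'^2) / sqrt(1 + y'^2)
    = y / sqrt(1 + y'^2) = C.
Squaring gives y^2 = C^2 (1 + y'^2), i.e.
    y'^2 = y^2 / C^2 − 1.
Separating variables,
    dy / sqrt(y^2 − C^2) = dx / C,
and integrating gives arccosh(y / C) = (x − a)/C, so
    y(x) = C cosh((x − a)/C),
the catenary. The constants C and a are fixed by the two endpoint conditions (and, for the hanging-chain problem, the length constraint selects C).
Now fit the given data. The endpoints x = ±15 are symmetric at equal height, so the catenary is even about its minimum: a = 0 and y(x) = C cosh(x/C). The lowest point is y(0) = C cosh(0) = C, and we are told y(0) = 11, so C = 11. Therefore
    y(x) = 11 cosh(x/11),
and at the endpoints
    y(±15) = 11 cosh(15/11).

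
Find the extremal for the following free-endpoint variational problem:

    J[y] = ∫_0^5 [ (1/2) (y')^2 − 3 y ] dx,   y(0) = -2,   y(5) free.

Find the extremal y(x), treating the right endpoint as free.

The Lagrangian L = (1/2) (y')^2 − 3 y gives
    ∂L/∂y = −3,   ∂L/∂y' = y'.
Euler-Lagrange: d/dx(y') − (−3) = 0, i.e. y'' + 3 = 0, so
    y(x) = −(3/2) x^2 + C1 x + C2.
Fixed left endpoint y(0) = -2 ⇒ C2 = -2.
The right endpoint x = 5 is free, so the natural (transversality) condition is ∂L/∂y' |_{x=5} = 0, i.e. y'(5) = 0.
Compute y'(x) = −3 x + C1, so y'(5) = −15 + C1 = 0 ⇒ C1 = 15.
Therefore the extremal is
    y(x) = −(3/2) x^2 + 15 x − 2.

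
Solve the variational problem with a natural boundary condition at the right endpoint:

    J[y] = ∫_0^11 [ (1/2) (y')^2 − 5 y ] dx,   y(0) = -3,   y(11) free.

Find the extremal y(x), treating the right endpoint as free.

The Lagrangian L = (1/2) (y')^2 − 5 y gives
    ∂L/∂y = −5,   ∂L/∂y' = y'.
Euler-Lagrange: d/dx(y') − (−5) = 0, i.e. y'' + 5 = 0, so
    y(x) = −(5/2) x^2 + C1 x + C2.
Fixed left endpoint y(0) = -3 ⇒ C2 = -3.
The right endpoint x = 11 is free, so the natural (transversality) condition is ∂L/∂y' |_{x=11} = 0, i.e. y'(11) = 0.
Compute y'(x) = −5 x + C1, so y'(11) = −55 + C1 = 0 ⇒ C1 = 55.
Therefore the extremal is
    y(x) = −(5/2) x^2 + 55 x − 3.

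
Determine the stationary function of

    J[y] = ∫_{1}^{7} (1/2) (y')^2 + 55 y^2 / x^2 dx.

The Lagrangian is L = (1/2) (y')^2 + 55 y^2 / x^2.
Compute ∂L/∂y = 110y/x^2, ∂L/∂y' = y'.
The Euler-Lagrange equation d/dx(∂L/∂y') − ∂L/∂y = 0 reduces to
    y'' − 110/x^2 · y = 0  (x > 0).
Its general solution is
    y(x) = A x^11 + B x^(-10),
with A, B fixed by the endpoint conditions.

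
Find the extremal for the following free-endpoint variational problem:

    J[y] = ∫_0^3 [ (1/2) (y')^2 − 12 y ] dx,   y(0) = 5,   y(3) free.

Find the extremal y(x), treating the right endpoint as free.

The Lagrangian L = (1/2) (y')^2 − 12 y gives
    ∂L/∂y = −12,   ∂L/∂y' = y'.
Euler-Lagrange: d/dx(y') − (−12) = 0, i.e. y'' + 12 = 0, so
    y(x) = −(12/2) x^2 + C1 x + C2.
Fixed left endpoint y(0) = 5 ⇒ C2 = 5.
The right endpoint x = 3 is free, so the natural (transversality) condition is ∂L/∂y' |_{x=3} = 0, i.e. y'(3) = 0.
Compute y'(x) = −12 x + C1, so y'(3) = −36 + C1 = 0 ⇒ C1 = 36.
Therefore the extremal is
    y(x) = −6 x^2 + 36 x + 5.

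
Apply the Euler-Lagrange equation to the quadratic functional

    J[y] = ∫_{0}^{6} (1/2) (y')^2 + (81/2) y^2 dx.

The Lagrangian is L = (1/2) (y')^2 + (81/2) y^2.
Compute ∂L/∂y = 81y, ∂L/∂y' = y'.
The Euler-Lagrange equation d/dx(∂L/∂y') − ∂L/∂y = 0 reduces to
    y'' − 81 y = 0.
Its general solution is
    y(x) = A e^(9x) + B e^(−9x),
with A, B fixed by the endpoint conditions.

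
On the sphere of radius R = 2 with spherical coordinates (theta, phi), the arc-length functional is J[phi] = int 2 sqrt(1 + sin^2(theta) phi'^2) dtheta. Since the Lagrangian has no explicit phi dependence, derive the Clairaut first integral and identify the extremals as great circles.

On the sphere of radius R = 2 with spherical coordinates (θ, φ), the induced metric is
    ds^2 = 4(dθ^2 + sin^2(θ) dφ^2).
Parameterise by θ; the arc-length functional is
    J[φ] = ∫ 2 sqrt(1 + sin^2(θ) (dφ/dθ)^2) dθ,
so L = 2 sqrt(1 + sin^2(θ) φ'^2). Compute
    ∂L/∂φ = 0  (L has no explicit φ dependence),
    ∂L/∂φ' = 2 sin^2(θ) φ' / sqrt(1 + sin^2(θ) φ'^2).
Since ∂L/∂φ = 0, the Euler-Lagrange equation
    d/dθ(∂L/∂φ') − ∂L/∂φ = 0
reduces to d/dθ(∂L/∂φ') = 0, i.e. the momentum conjugate to φ is conserved:
    2 sin^2(θ) φ' / sqrt(1 + sin^2(θ) φ'^2) = C.
The overall factor of 2 is constant, so dividing through gives Clairaut's relation sin^2(θ) φ' / sqrt(1 + sin^2(θ) φ'^2) = C' (with C' = C/2). Solving for φ' and integrating gives the great-circle family
    cot(θ) = A cos(φ − φ_0),
i.e. the intersection of the sphere with a plane through the origin. The two constants A and φ_0 (equivalently C and one phase) are fixed by the two endpoint conditions.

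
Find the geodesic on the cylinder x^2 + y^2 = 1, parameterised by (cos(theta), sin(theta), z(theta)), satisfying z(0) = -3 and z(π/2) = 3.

Parameterise the cylinder of radius R = 1 as
    r(θ) = (cos θ, sin θ, z(θ)).
The arc-length element is
    ds = sqrt(1 + (dz/dθ)^2) dθ,
so the Lagrangian is L = sqrt(1 + z'^2).
L depends on z' only, not on z or θ, so ∂L/∂z = 0 and
    ∂L/∂z' = z' / sqrt(1 + z'^2).
The Euler-Lagrange equation gives
    d/dθ( z' / sqrt(1 + z'^2) ) = 0,
so z' is constant. Integrating once:
    z(θ) = a θ + b,
a helix on the cylinder (a straight line when the cylinder is unrolled). The constants a, b are determined by the endpoint conditions.
With endpoint conditions z(0) = -3 and z(π/2) = 3: from z(0) = b we get b = -3, and a·π/2 + -3 = 3 gives a = 12/π, so
    z(θ) = (12/π) θ − 3.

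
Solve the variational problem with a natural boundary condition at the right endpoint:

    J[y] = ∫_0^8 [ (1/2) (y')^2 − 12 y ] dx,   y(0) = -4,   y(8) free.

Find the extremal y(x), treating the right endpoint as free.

The Lagrangian L = (1/2) (y')^2 − 12 y gives
    ∂L/∂y = −12,   ∂L/∂y' = y'.
Euler-Lagrange: d/dx(y') − (−12) = 0, i.e. y'' + 12 = 0, so
    y(x) = −(12/2) x^2 + C1 x + C2.
Fixed left endpoint y(0) = -4 ⇒ C2 = -4.
The right endpoint x = 8 is free, so the natural (transversality) condition is ∂L/∂y' |_{x=8} = 0, i.e. y'(8) = 0.
Compute y'(x) = −12 x + C1, so y'(8) = −96 + C1 = 0 ⇒ C1 = 96.
Therefore the extremal is
    y(x) = −6 x^2 + 96 x − 4.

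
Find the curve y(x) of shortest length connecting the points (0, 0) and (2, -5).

Arc-length functional: J[y] = ∫ sqrt(1 + (y')^2) dx.
Lagrangian L = sqrt(1 + (y')^2) has no explicit y dependence, so ∂L/∂y = 0 and the Euler-Lagrange equation gives
    d/dx( y' / sqrt(1 + (y')^2) ) = 0  ⇒  y' / sqrt(1 + (y')^2) = const.
Hence y' is constant, so y(x) is affine.
Fitting the endpoints (0, 0) and (2, -5):
    slope m = ((-5) − 0) / (2 − 0) = -5/2,
    intercept c = 0 − m·0 = 0.
Extremal: y(x) = (-5/2) x.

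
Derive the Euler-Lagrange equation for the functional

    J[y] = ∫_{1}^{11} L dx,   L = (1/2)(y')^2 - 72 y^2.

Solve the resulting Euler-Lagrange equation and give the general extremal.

The Lagrangian is L = (1/2)(y')^2 - 72 y^2.
∂L/∂y = -144y.
∂L/∂y' = y'.
The Euler-Lagrange equation d/dx(∂L/∂y') − ∂L/∂y = 0 becomes:
    y'' + 144 y = 0
General solution: y(x) = A sin(12x) + B cos(12x), where A and B are arbitrary constants fixed by the endpoint conditions.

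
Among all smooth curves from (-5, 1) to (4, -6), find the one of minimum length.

Arc-length functional: J[y] = ∫ sqrt(1 + (y')^2) dx.
Lagrangian L = sqrt(1 + (y')^2) has no explicit y dependence, so ∂L/∂y = 0 and the Euler-Lagrange equation gives
    d/dx( y' / sqrt(1 + (y')^2) ) = 0  ⇒  y' / sqrt(1 + (y')^2) = const.
Hence y' is constant, so y(x) is affine.
Fitting the endpoints (-5, 1) and (4, -6):
    slope m = ((-6) − 1) / (4 − (-5)) = -7/9,
    intercept c = 1 − m·(-5) = -26/9.
Extremal: y(x) = (-7/9) x - 26/9.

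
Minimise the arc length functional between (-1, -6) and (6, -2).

Arc-length functional: J[y] = ∫ sqrt(1 + (y')^2) dx.
Lagrangian L = sqrt(1 + (y')^2) has no explicit y dependence, so ∂L/∂y = 0 and the Euler-Lagrange equation gives
    d/dx( y' / sqrt(1 + (y')^2) ) = 0  ⇒  y' / sqrt(1 + (y')^2) = const.
Hence y' is constant, so y(x) is affine.
Fitting the endpoints (-1, -6) and (6, -2):
    slope m = ((-2) − (-6)) / (6 − (-1)) = 4/7,
    intercept c = (-6) − m·(-1) = -38/7.
Extremal: y(x) = (4/7) x - 38/7.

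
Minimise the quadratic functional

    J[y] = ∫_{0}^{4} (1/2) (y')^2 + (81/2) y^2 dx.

The Lagrangian is L = (1/2) (y')^2 + (81/2) y^2.
Compute ∂L/∂y = 81y, ∂L/∂y' = y'.
The Euler-Lagrange equation d/dx(∂L/∂y') − ∂L/∂y = 0 reduces to
    y'' − 81 y = 0.
Its general solution is
    y(x) = A e^(9x) + B e^(−9x),
with A, B fixed by the endpoint conditions.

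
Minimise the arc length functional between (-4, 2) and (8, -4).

Arc-length functional: J[y] = ∫ sqrt(1 + (y')^2) dx.
Lagrangian L = sqrt(1 + (y')^2) has no explicit y dependence, so ∂L/∂y = 0 and the Euler-Lagrange equation gives
    d/dx( y' / sqrt(1 + (y')^2) ) = 0  ⇒  y' / sqrt(1 + (y')^2) = const.
Hence y' is constant, so y(x) is affine.
Fitting the endpoints (-4, 2) and (8, -4):
    slope m = ((-4) − 2) / (8 − (-4)) = -1/2,
    intercept c = 2 − m·(-4) = 0.
Extremal: y(x) = (-1/2) x.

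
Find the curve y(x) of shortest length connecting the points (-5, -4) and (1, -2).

Arc-length functional: J[y] = ∫ sqrt(1 + (y')^2) dx.
Lagrangian L = sqrt(1 + (y')^2) has no explicit y dependence, so ∂L/∂y = 0 and the Euler-Lagrange equation gives
    d/dx( y' / sqrt(1 + (y')^2) ) = 0  ⇒  y' / sqrt(1 + (y')^2) = const.
Hence y' is constant, so y(x) is affine.
Fitting the endpoints (-5, -4) and (1, -2):
    slope m = ((-2) − (-4)) / (1 − (-5)) = 1/3,
    intercept c = (-4) − m·(-5) = -7/3.
Extremal: y(x) = (1/3) x - 7/3.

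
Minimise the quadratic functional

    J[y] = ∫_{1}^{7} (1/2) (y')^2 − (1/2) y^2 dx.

The Lagrangian is L = (1/2) (y')^2 − (1/2) y^2.
Compute ∂L/∂y = -y, ∂L/∂y' = y'.
The Euler-Lagrange equation d/dx(∂L/∂y') − ∂L/∂y = 0 reduces to
    y'' + y = 0.
Its general solution is
    y(x) = A sin(x) + B cos(x),
with A, B fixed by the endpoint conditions.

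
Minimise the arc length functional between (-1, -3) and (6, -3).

Arc-length functional: J[y] = ∫ sqrt(1 + (y')^2) dx.
Lagrangian L = sqrt(1 + (y')^2) has no explicit y dependence, so ∂L/∂y = 0 and the Euler-Lagrange equation gives
    d/dx( y' / sqrt(1 + (y')^2) ) = 0  ⇒  y' / sqrt(1 + (y')^2) = const.
Hence y' is constant, so y(x) is affine.
Fitting the endpoints (-1, -3) and (6, -3):
    slope m = ((-3) − (-3)) / (6 − (-1)) = 0,
    intercept c = (-3) − m·(-1) = -3.
Extremal: y(x) = -3.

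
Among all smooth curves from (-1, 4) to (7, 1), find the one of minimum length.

Arc-length functional: J[y] = ∫ sqrt(1 + (y')^2) dx.
Lagrangian L = sqrt(1 + (y')^2) has no explicit y dependence, so ∂L/∂y = 0 and the Euler-Lagrange equation gives
    d/dx( y' / sqrt(1 + (y')^2) ) = 0  ⇒  y' / sqrt(1 + (y')^2) = const.
Hence y' is constant, so y(x) is affine.
Fitting the endpoints (-1, 4) and (7, 1):
    slope m = (1 − 4) / (7 − (-1)) = -3/8,
    intercept c = 4 − m·(-1) = 29/8.
Extremal: y(x) = (-3/8) x + 29/8.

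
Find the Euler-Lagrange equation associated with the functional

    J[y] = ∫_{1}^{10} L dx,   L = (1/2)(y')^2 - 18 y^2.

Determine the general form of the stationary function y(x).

The Lagrangian is L = (1/2)(y')^2 - 18 y^2.
∂L/∂y = -36y.
∂L/∂y' = y'.
The Euler-Lagrange equation d/dx(∂L/∂y') − ∂L/∂y = 0 becomes:
    y'' + 36 y = 0
General solution: y(x) = A sin(6x) + B cos(6x), where A and B are arbitrary constants fixed by the endpoint conditions.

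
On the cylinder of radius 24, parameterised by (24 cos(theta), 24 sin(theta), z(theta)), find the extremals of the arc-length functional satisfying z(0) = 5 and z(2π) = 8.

Parameterise the cylinder of radius R = 24 as
    r(θ) = (24 cos θ, 24 sin θ, z(θ)).
The arc-length element is
    ds = sqrt(576 + (dz/dθ)^2) dθ,
so the Lagrangian is L = sqrt(576 + z'^2).
L depends on z' only, not on z or θ, so ∂L/∂z = 0 and
    ∂L/∂z' = z' / sqrt(576 + z'^2).
The Euler-Lagrange equation gives
    d/dθ( z' / sqrt(576 + z'^2) ) = 0,
so z' is constant. Integrating once:
    z(θ) = a θ + b,
a helix on the cylinder (a straight line when the cylinder is unrolled). The constants a, b are determined by the endpoint conditions.
With endpoint conditions z(0) = 5 and z(2π) = 8: from z(0) = b we get b = 5, and a·2π + 5 = 8 gives a = 3/(2π), so
    z(θ) = (3/(2π)) θ + 5.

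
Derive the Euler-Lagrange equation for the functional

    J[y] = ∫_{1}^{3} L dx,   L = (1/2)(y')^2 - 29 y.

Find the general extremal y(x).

The Lagrangian is L = (1/2)(y')^2 - 29 y.
∂L/∂y = -29.
∂L/∂y' = y'.
The Euler-Lagrange equation d/dx(∂L/∂y') − ∂L/∂y = 0 becomes:
    y'' + 29 = 0
General solution: y(x) = -(29/2) x^2 + A x + B, where A and B are arbitrary constants fixed by the endpoint conditions.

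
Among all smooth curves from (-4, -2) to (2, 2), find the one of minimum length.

Arc-length functional: J[y] = ∫ sqrt(1 + (y')^2) dx.
Lagrangian L = sqrt(1 + (y')^2) has no explicit y dependence, so ∂L/∂y = 0 and the Euler-Lagrange equation gives
    d/dx( y' / sqrt(1 + (y')^2) ) = 0  ⇒  y' / sqrt(1 + (y')^2) = const.
Hence y' is constant, so y(x) is affine.
Fitting the endpoints (-4, -2) and (2, 2):
    slope m = (2 − (-2)) / (2 − (-4)) = 2/3,
    intercept c = (-2) − m·(-4) = 2/3.
Extremal: y(x) = (2/3) x + 2/3.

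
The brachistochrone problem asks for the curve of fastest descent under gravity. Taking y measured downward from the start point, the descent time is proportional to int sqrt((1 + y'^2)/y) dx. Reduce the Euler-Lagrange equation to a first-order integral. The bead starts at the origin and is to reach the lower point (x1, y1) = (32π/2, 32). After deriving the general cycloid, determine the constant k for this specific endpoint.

The Lagrangian L = sqrt((1 + y'^2) / y) has no explicit x dependence, so the Beltrami identity applies:
    L − y' ∂L/∂y' = C.
Compute ∂L/∂y' = y' / sqrt(y (1 + y'^2)).
Substitute:
    sqrt((1 + y'^2)/y) − y'·y' / sqrt(y (1 + y'^2))
    = (1 + y'^2) / sqrt(y (1 + y'^2)) − y'^2 / sqrt(y (1 + y'^2))
    = 1 / sqrt(y (1 + y'^2)) = C.
Squaring and rearranging gives the first integral
    y (1 + y'^2) = 1/C^2 =: k   (constant).
Solving this first-order ODE by the substitution
    y = (k/2)(1 − cos θ)
yields the cycloid parameterisation
    x(θ) = (k/2)(θ − sin θ),   y(θ) = (k/2)(1 − cos θ).
The constant k is fixed by the endpoint condition.
Now fit the given lower endpoint (x1, y1) = (32π/2, 32). At the bottom of the first arch (θ = π), the parametric equations give
    y(π) = (k/2)(1 − cos π) = k,
    x(π) = (k/2)(π − sin π) = kπ/2.
Matching y(π) = 32 gives k = 32, consistent with x(π) = 32π/2. Therefore the specific cycloid is
    x(θ) = (32/2)(θ − sin θ),   y(θ) = (32/2)(1 − cos θ).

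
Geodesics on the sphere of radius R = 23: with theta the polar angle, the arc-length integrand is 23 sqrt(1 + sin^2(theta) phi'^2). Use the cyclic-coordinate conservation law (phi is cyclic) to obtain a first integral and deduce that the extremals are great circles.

On the sphere of radius R = 23 with spherical coordinates (θ, φ), the induced metric is
    ds^2 = 529(dθ^2 + sin^2(θ) dφ^2).
Parameterise by θ; the arc-length functional is
    J[φ] = ∫ 23 sqrt(1 + sin^2(θ) (dφ/dθ)^2) dθ,
so L = 23 sqrt(1 + sin^2(θ) φ'^2). Compute
    ∂L/∂φ = 0  (L has no explicit φ dependence),
    ∂L/∂φ' = 23 sin^2(θ) φ' / sqrt(1 + sin^2(θ) φ'^2).
Since ∂L/∂φ = 0, the Euler-Lagrange equation
    d/dθ(∂L/∂φ') − ∂L/∂φ = 0
reduces to d/dθ(∂L/∂φ') = 0, i.e. the momentum conjugate to φ is conserved:
    23 sin^2(θ) φ' / sqrt(1 + sin^2(θ) φ'^2) = C.
The overall factor of 23 is constant, so dividing through gives Clairaut's relation sin^2(θ) φ' / sqrt(1 + sin^2(θ) φ'^2) = C' (with C' = C/23). Solving for φ' and integrating gives the great-circle family
    cot(θ) = A cos(φ − φ_0),
i.e. the intersection of the sphere with a plane through the origin. The two constants A and φ_0 (equivalently C and one phase) are fixed by the two endpoint conditions.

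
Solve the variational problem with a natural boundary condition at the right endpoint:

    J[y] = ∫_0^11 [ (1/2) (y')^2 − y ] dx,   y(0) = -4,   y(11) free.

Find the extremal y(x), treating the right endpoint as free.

The Lagrangian L = (1/2) (y')^2 − y gives
    ∂L/∂y = −1,   ∂L/∂y' = y'.
Euler-Lagrange: d/dx(y') − (−1) = 0, i.e. y'' + 1 = 0, so
    y(x) = −(1/2) x^2 + C1 x + C2.
Fixed left endpoint y(0) = -4 ⇒ C2 = -4.
The right endpoint x = 11 is free, so the natural (transversality) condition is ∂L/∂y' |_{x=11} = 0, i.e. y'(11) = 0.
Compute y'(x) = −1 x + C1, so y'(11) = −11 + C1 = 0 ⇒ C1 = 11.
Therefore the extremal is
    y(x) = −x^2/2 + 11 x − 4.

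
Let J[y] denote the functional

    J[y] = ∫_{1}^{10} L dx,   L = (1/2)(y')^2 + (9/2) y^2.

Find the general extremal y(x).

The Lagrangian is L = (1/2)(y')^2 + (9/2) y^2.
∂L/∂y = 9y.
∂L/∂y' = y'.
The Euler-Lagrange equation d/dx(∂L/∂y') − ∂L/∂y = 0 becomes:
    y'' - 9 y = 0
General solution: y(x) = A e^(3x) + B e^(-3x), where A and B are arbitrary constants fixed by the endpoint conditions.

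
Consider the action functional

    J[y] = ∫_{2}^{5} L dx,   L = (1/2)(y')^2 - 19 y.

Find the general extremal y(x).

The Lagrangian is L = (1/2)(y')^2 - 19 y.
∂L/∂y = -19.
∂L/∂y' = y'.
The Euler-Lagrange equation d/dx(∂L/∂y') − ∂L/∂y = 0 becomes:
    y'' + 19 = 0
General solution: y(x) = -(19/2) x^2 + A x + B, where A and B are arbitrary constants fixed by the endpoint conditions.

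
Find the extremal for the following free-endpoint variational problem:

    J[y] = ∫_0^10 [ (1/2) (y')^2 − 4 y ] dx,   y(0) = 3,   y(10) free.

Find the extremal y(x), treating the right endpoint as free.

The Lagrangian L = (1/2) (y')^2 − 4 y gives
    ∂L/∂y = −4,   ∂L/∂y' = y'.
Euler-Lagrange: d/dx(y') − (−4) = 0, i.e. y'' + 4 = 0, so
    y(x) = −(4/2) x^2 + C1 x + C2.
Fixed left endpoint y(0) = 3 ⇒ C2 = 3.
The right endpoint x = 10 is free, so the natural (transversality) condition is ∂L/∂y' |_{x=10} = 0, i.e. y'(10) = 0.
Compute y'(x) = −4 x + C1, so y'(10) = −40 + C1 = 0 ⇒ C1 = 40.
Therefore the extremal is
    y(x) = −2 x^2 + 40 x + 3.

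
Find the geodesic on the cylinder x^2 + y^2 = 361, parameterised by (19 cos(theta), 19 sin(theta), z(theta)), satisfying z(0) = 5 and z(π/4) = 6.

Parameterise the cylinder of radius R = 19 as
    r(θ) = (19 cos θ, 19 sin θ, z(θ)).
The arc-length element is
    ds = sqrt(361 + (dz/dθ)^2) dθ,
so the Lagrangian is L = sqrt(361 + z'^2).
L depends on z' only, not on z or θ, so ∂L/∂z = 0 and
    ∂L/∂z' = z' / sqrt(361 + z'^2).
The Euler-Lagrange equation gives
    d/dθ( z' / sqrt(361 + z'^2) ) = 0,
so z' is constant. Integrating once:
    z(θ) = a θ + b,
a helix on the cylinder (a straight line when the cylinder is unrolled). The constants a, b are determined by the endpoint conditions.
With endpoint conditions z(0) = 5 and z(π/4) = 6: from z(0) = b we get b = 5, and a·π/4 + 5 = 6 gives a = 4/π, so
    z(θ) = (4/π) θ + 5.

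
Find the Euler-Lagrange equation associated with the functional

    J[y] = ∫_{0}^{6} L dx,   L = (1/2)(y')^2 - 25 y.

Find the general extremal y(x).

The Lagrangian is L = (1/2)(y')^2 - 25 y.
∂L/∂y = -25.
∂L/∂y' = y'.
The Euler-Lagrange equation d/dx(∂L/∂y') − ∂L/∂y = 0 becomes:
    y'' + 25 = 0
General solution: y(x) = -(25/2) x^2 + A x + B, where A and B are arbitrary constants fixed by the endpoint conditions.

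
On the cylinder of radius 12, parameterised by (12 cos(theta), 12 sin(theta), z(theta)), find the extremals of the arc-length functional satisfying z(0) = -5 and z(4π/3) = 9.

Parameterise the cylinder of radius R = 12 as
    r(θ) = (12 cos θ, 12 sin θ, z(θ)).
The arc-length element is
    ds = sqrt(144 + (dz/dθ)^2) dθ,
so the Lagrangian is L = sqrt(144 + z'^2).
L depends on z' only, not on z or θ, so ∂L/∂z = 0 and
    ∂L/∂z' = z' / sqrt(144 + z'^2).
The Euler-Lagrange equation gives
    d/dθ( z' / sqrt(144 + z'^2) ) = 0,
so z' is constant. Integrating once:
    z(θ) = a θ + b,
a helix on the cylinder (a straight line when the cylinder is unrolled). The constants a, b are determined by the endpoint conditions.
With endpoint conditions z(0) = -5 and z(4π/3) = 9: from z(0) = b we get b = -5, and a·4π/3 + -5 = 9 gives a = 21/(2π), so
    z(θ) = (21/(2π)) θ − 5.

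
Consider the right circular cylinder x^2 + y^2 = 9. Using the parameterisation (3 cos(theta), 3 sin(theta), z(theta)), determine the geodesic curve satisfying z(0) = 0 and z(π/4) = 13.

Parameterise the cylinder of radius R = 3 as
    r(θ) = (3 cos θ, 3 sin θ, z(θ)).
The arc-length element is
    ds = sqrt(9 + (dz/dθ)^2) dθ,
so the Lagrangian is L = sqrt(9 + z'^2).
L depends on z' only, not on z or θ, so ∂L/∂z = 0 and
    ∂L/∂z' = z' / sqrt(9 + z'^2).
The Euler-Lagrange equation gives
    d/dθ( z' / sqrt(9 + z'^2) ) = 0,
so z' is constant. Integrating once:
    z(θ) = a θ + b,
a helix on the cylinder (a straight line when the cylinder is unrolled). The constants a, b are determined by the endpoint conditions.
With endpoint conditions z(0) = 0 and z(π/4) = 13: from z(0) = b we get b = 0, and a·π/4 + 0 = 13 gives a = 52/π, so
    z(θ) = (52/π) θ.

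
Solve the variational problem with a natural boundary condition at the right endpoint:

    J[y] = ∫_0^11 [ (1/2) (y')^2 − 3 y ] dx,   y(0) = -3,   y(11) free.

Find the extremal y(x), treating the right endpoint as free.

The Lagrangian L = (1/2) (y')^2 − 3 y gives
    ∂L/∂y = −3,   ∂L/∂y' = y'.
Euler-Lagrange: d/dx(y') − (−3) = 0, i.e. y'' + 3 = 0, so
    y(x) = −(3/2) x^2 + C1 x + C2.
Fixed left endpoint y(0) = -3 ⇒ C2 = -3.
The right endpoint x = 11 is free, so the natural (transversality) condition is ∂L/∂y' |_{x=11} = 0, i.e. y'(11) = 0.
Compute y'(x) = −3 x + C1, so y'(11) = −33 + C1 = 0 ⇒ C1 = 33.
Therefore the extremal is
    y(x) = −(3/2) x^2 + 33 x − 3.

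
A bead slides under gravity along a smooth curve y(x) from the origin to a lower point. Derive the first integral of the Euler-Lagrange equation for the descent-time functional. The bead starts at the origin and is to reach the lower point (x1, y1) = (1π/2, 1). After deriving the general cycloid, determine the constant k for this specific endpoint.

The Lagrangian L = sqrt((1 + y'^2) / y) has no explicit x dependence, so the Beltrami identity applies:
    L − y' ∂L/∂y' = C.
Compute ∂L/∂y' = y' / sqrt(y (1 + y'^2)).
Substitute:
    sqrt((1 + y'^2)/y) − y'·y' / sqrt(y (1 + y'^2))
    = (1 + y'^2) / sqrt(y (1 + y'^2)) − y'^2 / sqrt(y (1 + y'^2))
    = 1 / sqrt(y (1 + y'^2)) = C.
Squaring and rearranging gives the first integral
    y (1 + y'^2) = 1/C^2 =: k   (constant).
Solving this first-order ODE by the substitution
    y = (k/2)(1 − cos θ)
yields the cycloid parameterisation
    x(θ) = (k/2)(θ − sin θ),   y(θ) = (k/2)(1 − cos θ).
The constant k is fixed by the endpoint condition.
Now fit the given lower endpoint (x1, y1) = (1π/2, 1). At the bottom of the first arch (θ = π), the parametric equations give
    y(π) = (k/2)(1 − cos π) = k,
    x(π) = (k/2)(π − sin π) = kπ/2.
Matching y(π) = 1 gives k = 1, consistent with x(π) = 1π/2. Therefore the specific cycloid is
    x(θ) = (1/2)(θ − sin θ),   y(θ) = (1/2)(1 − cos θ).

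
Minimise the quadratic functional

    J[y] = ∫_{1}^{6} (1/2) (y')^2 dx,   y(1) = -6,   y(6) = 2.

The Lagrangian is L = (1/2) (y')^2.
Compute ∂L/∂y = 0, ∂L/∂y' = y'.
The Euler-Lagrange equation d/dx(∂L/∂y') − ∂L/∂y = 0 reduces to
    y'' = 0.
Its general solution is
    y(x) = A x + B,
with A, B fixed by the endpoint conditions.
Applying the endpoint conditions y(1) = -6 and y(6) = 2: solve A·1 + B = -6 and A·6 + B = 2. Subtracting gives A(6 − 1) = 2 − -6, so A = 8/5, and B = -6 − A·1 = -38/5. Therefore
    y(x) = (8/5) x - 38/5.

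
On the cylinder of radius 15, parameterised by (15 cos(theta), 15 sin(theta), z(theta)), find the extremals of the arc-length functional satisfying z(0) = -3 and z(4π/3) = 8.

Parameterise the cylinder of radius R = 15 as
    r(θ) = (15 cos θ, 15 sin θ, z(θ)).
The arc-length element is
    ds = sqrt(225 + (dz/dθ)^2) dθ,
so the Lagrangian is L = sqrt(225 + z'^2).
L depends on z' only, not on z or θ, so ∂L/∂z = 0 and
    ∂L/∂z' = z' / sqrt(225 + z'^2).
The Euler-Lagrange equation gives
    d/dθ( z' / sqrt(225 + z'^2) ) = 0,
so z' is constant. Integrating once:
    z(θ) = a θ + b,
a helix on the cylinder (a straight line when the cylinder is unrolled). The constants a, b are determined by the endpoint conditions.
With endpoint conditions z(0) = -3 and z(4π/3) = 8: from z(0) = b we get b = -3, and a·4π/3 + -3 = 8 gives a = 33/(4π), so
    z(θ) = (33/(4π)) θ − 3.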